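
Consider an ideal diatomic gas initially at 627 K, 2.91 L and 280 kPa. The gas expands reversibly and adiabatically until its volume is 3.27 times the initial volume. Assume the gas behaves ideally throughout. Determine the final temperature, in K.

Adiabatic: TV^(γ−1) = const ⇒ T₂ = 627×(0.306)^0.400 = 390 K; PV^γ = const ⇒ P₂ = 53.3 kPa.

390 K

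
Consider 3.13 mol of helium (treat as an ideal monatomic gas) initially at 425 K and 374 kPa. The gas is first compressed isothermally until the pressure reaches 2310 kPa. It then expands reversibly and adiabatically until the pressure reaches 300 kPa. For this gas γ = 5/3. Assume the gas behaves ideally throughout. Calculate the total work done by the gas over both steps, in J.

V₁ = nRT₁/P₁ = 3.13×8.314×425/374 = 29.6 L.
Step 1 — Isothermal: T stays 425 K; PV = const ⇒ V₂ = 4.79 L, P₂ = 2310 kPa.
ΔU = 0 (ideal gas, T constant).
W = nRT ln(V₂/V₁) = 3.13×8.314×425×ln(0.162) = -20100 J.
Q = ΔU + W = -20100 J.
State after step 1: P = 2310 kPa, V = 4.79 L, T = 425 K.
Step 2 — Adiabatic: T₂/T₁ = (P₂/P₁)^((γ−1)/γ) ⇒ T₂ = 425×(0.130)^0.400 = 188 K; V₂ = 16.3 L.
ΔU = nCvΔT = 3.13×12.5×(188−425) = -9260 J.
Q = 0 for an adiabatic process, so W = −ΔU = 9260 J.
Net over both steps: W = -10900 J, Q = -20100 J, ΔU = -9260 J.

-10900 J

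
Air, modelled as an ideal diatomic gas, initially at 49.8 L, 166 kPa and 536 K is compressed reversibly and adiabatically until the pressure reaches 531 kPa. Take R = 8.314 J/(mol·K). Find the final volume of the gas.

21.7 L

Adiabatic: T₂/T₁ = (P₂/P₁)^((γ−1)/γ) ⇒ T₂ = 536×(3.20)^0.286 = 747 K; V₂ = 21.7 L.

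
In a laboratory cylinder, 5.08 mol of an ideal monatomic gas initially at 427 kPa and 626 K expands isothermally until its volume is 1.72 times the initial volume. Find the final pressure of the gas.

248 kPa

V₁ = nRT₁/P₁ = 5.08×8.314×626/427 = 61.9 L.
Isothermal: T stays 626 K; PV = const ⇒ V₂ = 106 L, P₂ = 248 kPa.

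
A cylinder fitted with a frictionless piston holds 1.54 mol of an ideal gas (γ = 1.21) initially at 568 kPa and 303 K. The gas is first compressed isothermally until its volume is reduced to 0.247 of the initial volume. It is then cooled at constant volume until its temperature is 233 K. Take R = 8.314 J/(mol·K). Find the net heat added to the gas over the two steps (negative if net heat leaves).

-9690 J

V₁ = nRT₁/P₁ = 1.54×8.314×303/568 = 6.83 L.
Step 1 — Isothermal: T stays 303 K; PV = const ⇒ V₂ = 1.69 L, P₂ = 2300 kPa.
ΔU = 0 (ideal gas, T constant).
W = nRT ln(V₂/V₁) = 1.54×8.314×303×ln(0.247) = -5420 J.
Q = ΔU + W = -5420 J.
State after step 1: P = 2300 kPa, V = 1.69 L, T = 303 K.
Step 2 — Isochoric: V stays 1.69 L; P/T = const ⇒ T₂ = 233 K, P₂ = 1770 kPa.
W = 0 (no volume change).
ΔU = nCvΔT = 1.54×39.6×(233−303) = -4270 J.
Q = ΔU = -4270 J.
Net over both steps: W = -5420 J, Q = -9690 J, ΔU = -4270 J.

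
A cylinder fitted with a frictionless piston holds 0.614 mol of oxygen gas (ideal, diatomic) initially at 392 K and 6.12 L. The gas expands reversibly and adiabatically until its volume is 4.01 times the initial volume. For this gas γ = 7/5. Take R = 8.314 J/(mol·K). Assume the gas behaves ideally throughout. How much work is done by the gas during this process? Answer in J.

P₁ = nRT₁/V₁ = 0.614×8.314×392/6.12 = 327 kPa.
Adiabatic: TV^(γ−1) = const ⇒ T₂ = 392×(0.249)^0.400 = 225 K; PV^γ = const ⇒ P₂ = 46.8 kPa.
ΔU = nCvΔT = 0.614×20.8×(225−392) = -2130 J.
Q = 0 for an adiabatic process, so W = −ΔU = 2130 J.

2130 J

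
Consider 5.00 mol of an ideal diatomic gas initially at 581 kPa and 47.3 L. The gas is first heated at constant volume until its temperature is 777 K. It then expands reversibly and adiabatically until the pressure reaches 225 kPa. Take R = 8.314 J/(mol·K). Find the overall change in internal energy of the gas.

T₁ = P₁V₁/(nR) = 581×47.3/(5.00×8.314) = 661 K.
Step 1 — Isochoric: V stays 47.3 L; P/T = const ⇒ T₂ = 777 K, P₂ = 683 kPa.
W = 0 (no volume change).
ΔU = nCvΔT = 5.00×20.8×(777−661) = 12000 J.
Q = ΔU = 12000 J.
State after step 1: P = 683 kPa, V = 47.3 L, T = 777 K.
Step 2 — Adiabatic: T₂/T₁ = (P₂/P₁)^((γ−1)/γ) ⇒ T₂ = 777×(0.329)^0.286 = 566 K; V₂ = 105 L.
ΔU = nCvΔT = 5.00×20.8×(566−777) = -21900 J.
Q = 0 for an adiabatic process, so W = −ΔU = 21900 J.
Net over both steps: W = 21900 J, Q = 12000 J, ΔU = -9900 J.

-9900 J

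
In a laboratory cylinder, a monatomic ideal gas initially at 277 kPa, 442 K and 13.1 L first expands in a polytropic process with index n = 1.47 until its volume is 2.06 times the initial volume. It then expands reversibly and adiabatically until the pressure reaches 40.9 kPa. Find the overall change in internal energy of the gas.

n = P₁V₁/(RT₁) = 277×13.1/(8.314×442) = 0.987 mol.
Step 1 — Polytropic n=1.47: T₂ = T₁(V₁/V₂)^(n−1) = 442×(0.485)^0.47 = 315 K; P₂ = P₁(V₁/V₂)^n = 95.7 kPa.
W = (P₁V₁−P₂V₂)/(n−1) = (277×13.1−95.7×27.0)/0.47 = 2220 J.
ΔU = nCvΔT = 0.987×12.5×(315−442) = -1570 J.
Q = ΔU + W = 656 J.
State after step 1: P = 95.7 kPa, V = 27.0 L, T = 315 K.
Step 2 — Adiabatic: T₂/T₁ = (P₂/P₁)^((γ−1)/γ) ⇒ T₂ = 315×(0.427)^0.400 = 224 K; V₂ = 45.0 L.
ΔU = nCvΔT = 0.987×12.5×(224−315) = -1120 J.
Q = 0 for an adiabatic process, so W = −ΔU = 1120 J.
Net over both steps: W = 3340 J, Q = 656 J, ΔU = -2690 J.

-2690 J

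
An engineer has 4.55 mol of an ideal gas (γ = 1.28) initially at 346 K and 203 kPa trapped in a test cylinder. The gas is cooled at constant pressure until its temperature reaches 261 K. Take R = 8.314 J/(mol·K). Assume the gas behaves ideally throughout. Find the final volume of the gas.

48.6 L

V₁ = nRT₁/P₁ = 4.55×8.314×346/203 = 64.5 L.
Isobaric: P stays 203 kPa; V/T = const ⇒ T₂ = 261 K, V₂ = 48.6 L.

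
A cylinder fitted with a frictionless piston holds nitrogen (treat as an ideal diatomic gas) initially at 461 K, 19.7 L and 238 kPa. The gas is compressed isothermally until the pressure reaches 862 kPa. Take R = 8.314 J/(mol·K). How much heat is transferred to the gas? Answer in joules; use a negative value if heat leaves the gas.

n = P₁V₁/(RT₁) = 238×19.7/(8.314×461) = 1.22 mol.
Isothermal: T stays 461 K; PV = const ⇒ V₂ = 5.44 L, P₂ = 862 kPa.
ΔU = 0 (ideal gas, T constant).
W = nRT ln(V₂/V₁) = 1.22×8.314×461×ln(0.276) = -6030 J.
Q = ΔU + W = -6030 J.

-6030 J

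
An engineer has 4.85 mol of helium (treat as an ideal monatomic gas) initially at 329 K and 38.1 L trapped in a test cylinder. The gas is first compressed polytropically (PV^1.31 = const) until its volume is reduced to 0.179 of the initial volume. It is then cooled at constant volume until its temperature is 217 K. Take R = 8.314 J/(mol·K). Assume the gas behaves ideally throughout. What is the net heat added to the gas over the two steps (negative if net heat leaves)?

P₁ = nRT₁/V₁ = 4.85×8.314×329/38.1 = 348 kPa.
Step 1 — Polytropic n=1.31: T₂ = T₁(V₁/V₂)^(n−1) = 329×(5.59)^0.31 = 561 K; P₂ = P₁(V₁/V₂)^n = 3320 kPa.
W = (P₁V₁−P₂V₂)/(n−1) = (348×38.1−3320×6.82)/0.31 = -30200 J.
ΔU = nCvΔT = 4.85×12.5×(561−329) = 14000 J.
Q = ΔU + W = -16100 J.
State after step 1: P = 3320 kPa, V = 6.82 L, T = 561 K.
Step 2 — Isochoric: V stays 6.82 L; P/T = const ⇒ T₂ = 217 K, P₂ = 1280 kPa.
W = 0 (no volume change).
ΔU = nCvΔT = 4.85×12.5×(217−561) = -20800 J.
Q = ΔU = -20800 J.
Net over both steps: W = -30200 J, Q = -36900 J, ΔU = -6770 J.

-36900 J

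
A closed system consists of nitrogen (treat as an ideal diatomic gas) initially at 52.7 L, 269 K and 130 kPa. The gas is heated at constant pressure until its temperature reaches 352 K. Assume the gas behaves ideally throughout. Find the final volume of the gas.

69.0 L

Isobaric: P stays 130 kPa; V/T = const ⇒ T₂ = 352 K, V₂ = 69.0 L.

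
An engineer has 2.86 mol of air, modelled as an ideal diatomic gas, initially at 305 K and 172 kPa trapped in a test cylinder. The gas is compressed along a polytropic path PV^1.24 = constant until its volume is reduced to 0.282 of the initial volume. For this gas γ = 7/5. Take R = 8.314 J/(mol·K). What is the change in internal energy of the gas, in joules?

6440 J

V₁ = nRT₁/P₁ = 2.86×8.314×305/172 = 42.2 L.
Polytropic n=1.24: T₂ = T₁(V₁/V₂)^(n−1) = 305×(3.55)^0.24 = 413 K; P₂ = P₁(V₁/V₂)^n = 826 kPa.
For an ideal gas ΔU = nCvΔT with Cv = (5/2)R = 20.8 J/(mol·K).
ΔU = 2.86×20.8×(413−305) = 6440 J.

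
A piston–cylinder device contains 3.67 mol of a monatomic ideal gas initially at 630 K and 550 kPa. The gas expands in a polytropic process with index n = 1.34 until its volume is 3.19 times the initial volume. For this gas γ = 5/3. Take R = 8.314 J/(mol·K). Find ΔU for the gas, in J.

-9400 J

V₁ = nRT₁/P₁ = 3.67×8.314×630/550 = 35.0 L.
Polytropic n=1.34: T₂ = T₁(V₁/V₂)^(n−1) = 630×(0.313)^0.34 = 425 K; P₂ = P₁(V₁/V₂)^n = 116 kPa.
For an ideal gas ΔU = nCvΔT with Cv = (3/2)R = 12.5 J/(mol·K).
ΔU = 3.67×12.5×(425−630) = -9400 J.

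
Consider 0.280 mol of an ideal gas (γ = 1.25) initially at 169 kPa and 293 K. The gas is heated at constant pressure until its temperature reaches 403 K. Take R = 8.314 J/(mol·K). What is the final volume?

V₁ = nRT₁/P₁ = 0.280×8.314×293/169 = 4.04 L.
Isobaric: P stays 169 kPa; V/T = const ⇒ T₂ = 403 K, V₂ = 5.55 L.

5.55 L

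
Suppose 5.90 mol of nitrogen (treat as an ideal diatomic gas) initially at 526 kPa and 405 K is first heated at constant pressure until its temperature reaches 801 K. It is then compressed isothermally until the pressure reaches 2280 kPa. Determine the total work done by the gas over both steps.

V₁ = nRT₁/P₁ = 5.90×8.314×405/526 = 37.8 L.
Step 1 — Isobaric: P stays 526 kPa; V/T = const ⇒ T₂ = 801 K, V₂ = 74.7 L.
W = PΔV = 526×(74.7−37.8) kPa·L = 19400 J.
ΔU = nCvΔT = 5.90×20.8×(801−405) = 48600 J.
Q = ΔU + W = nCpΔT = 68000 J.
State after step 1: P = 526 kPa, V = 74.7 L, T = 801 K.
Step 2 — Isothermal: T stays 801 K; PV = const ⇒ V₂ = 17.2 L, P₂ = 2280 kPa.
ΔU = 0 (ideal gas, T constant).
W = nRT ln(V₂/V₁) = 5.90×8.314×801×ln(0.231) = -57600 J.
Q = ΔU + W = -57600 J.
Net over both steps: W = -38200 J, Q = 10400 J, ΔU = 48600 J.

-38200 J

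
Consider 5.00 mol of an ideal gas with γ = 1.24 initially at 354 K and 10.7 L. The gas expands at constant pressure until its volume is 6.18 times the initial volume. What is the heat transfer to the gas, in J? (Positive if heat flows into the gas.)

P₁ = nRT₁/V₁ = 5.00×8.314×354/10.7 = 1380 kPa.
Isobaric: P stays 1380 kPa; V/T = const ⇒ T₂ = 2190 K, V₂ = 66.1 L.
W = PΔV = 1380×(66.1−10.7) kPa·L = 76200 J.
ΔU = nCvΔT = 5.00×34.6×(2190−354) = 318000 J.
Q = ΔU + W = nCpΔT = 394000 J.

394000 J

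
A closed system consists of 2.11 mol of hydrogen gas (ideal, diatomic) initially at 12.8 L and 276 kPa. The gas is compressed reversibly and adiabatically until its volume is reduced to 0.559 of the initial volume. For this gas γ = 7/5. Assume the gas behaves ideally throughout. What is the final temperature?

T₁ = P₁V₁/(nR) = 276×12.8/(2.11×8.314) = 201 K.
Adiabatic: TV^(γ−1) = const ⇒ T₂ = 201×(1.79)^0.400 = 254 K; PV^γ = const ⇒ P₂ = 623 kPa.

254 K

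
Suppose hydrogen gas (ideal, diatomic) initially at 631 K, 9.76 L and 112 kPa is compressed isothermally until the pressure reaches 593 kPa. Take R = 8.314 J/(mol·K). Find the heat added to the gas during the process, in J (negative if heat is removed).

n = P₁V₁/(RT₁) = 112×9.76/(8.314×631) = 0.208 mol.
Isothermal: T stays 631 K; PV = const ⇒ V₂ = 1.84 L, P₂ = 593 kPa.
ΔU = 0 (ideal gas, T constant).
W = nRT ln(V₂/V₁) = 0.208×8.314×631×ln(0.189) = -1820 J.
Q = ΔU + W = -1820 J.

-1820 J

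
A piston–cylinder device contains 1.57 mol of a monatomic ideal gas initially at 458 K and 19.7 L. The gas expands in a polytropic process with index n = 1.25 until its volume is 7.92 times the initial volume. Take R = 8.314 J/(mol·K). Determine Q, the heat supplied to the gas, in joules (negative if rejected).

P₁ = nRT₁/V₁ = 1.57×8.314×458/19.7 = 303 kPa.
Polytropic n=1.25: T₂ = T₁(V₁/V₂)^(n−1) = 458×(0.126)^0.25 = 273 K; P₂ = P₁(V₁/V₂)^n = 22.8 kPa.
W = (P₁V₁−P₂V₂)/(n−1) = (303×19.7−22.8×156)/0.25 = 9660 J.
ΔU = nCvΔT = 1.57×12.5×(273−458) = -3620 J.
Q = ΔU + W = 6040 J.

6040 J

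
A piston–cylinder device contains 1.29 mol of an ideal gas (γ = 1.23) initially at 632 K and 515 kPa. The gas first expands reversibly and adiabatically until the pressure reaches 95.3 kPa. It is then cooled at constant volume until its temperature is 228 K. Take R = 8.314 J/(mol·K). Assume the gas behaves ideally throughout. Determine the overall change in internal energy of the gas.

V₁ = nRT₁/P₁ = 1.29×8.314×632/515 = 13.2 L.
Step 1 — Adiabatic: T₂/T₁ = (P₂/P₁)^((γ−1)/γ) ⇒ T₂ = 632×(0.185)^0.187 = 461 K; V₂ = 51.9 L.
ΔU = nCvΔT = 1.29×36.1×(461−632) = -7970 J.
Q = 0 for an adiabatic process, so W = −ΔU = 7970 J.
State after step 1: P = 95.3 kPa, V = 51.9 L, T = 461 K.
Step 2 — Isochoric: V stays 51.9 L; P/T = const ⇒ T₂ = 228 K, P₂ = 47.1 kPa.
W = 0 (no volume change).
ΔU = nCvΔT = 1.29×36.1×(228−461) = -10900 J.
Q = ΔU = -10900 J.
Net over both steps: W = 7970 J, Q = -10900 J, ΔU = -18800 J.

-18800 J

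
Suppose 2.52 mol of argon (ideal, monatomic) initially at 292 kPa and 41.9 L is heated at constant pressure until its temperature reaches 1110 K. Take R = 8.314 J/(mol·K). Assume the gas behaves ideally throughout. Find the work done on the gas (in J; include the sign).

-11000 J

T₁ = P₁V₁/(nR) = 292×41.9/(2.52×8.314) = 584 K.
Isobaric: P stays 292 kPa; V/T = const ⇒ T₂ = 1110 K, V₂ = 79.6 L.
W = PΔV = 292×(79.6−41.9) kPa·L = 11000 J.
Work done on the gas = −W_by = -11000 J.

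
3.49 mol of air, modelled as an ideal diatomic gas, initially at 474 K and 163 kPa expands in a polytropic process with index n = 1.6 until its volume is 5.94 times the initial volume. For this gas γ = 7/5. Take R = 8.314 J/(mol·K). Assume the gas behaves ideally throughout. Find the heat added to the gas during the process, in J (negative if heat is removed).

-7530 J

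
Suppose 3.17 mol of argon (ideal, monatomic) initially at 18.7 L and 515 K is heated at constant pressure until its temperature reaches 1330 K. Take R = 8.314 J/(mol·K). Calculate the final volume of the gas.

48.3 L

P₁ = nRT₁/V₁ = 3.17×8.314×515/18.7 = 726 kPa.
Isobaric: P stays 726 kPa; V/T = const ⇒ T₂ = 1330 K, V₂ = 48.3 L.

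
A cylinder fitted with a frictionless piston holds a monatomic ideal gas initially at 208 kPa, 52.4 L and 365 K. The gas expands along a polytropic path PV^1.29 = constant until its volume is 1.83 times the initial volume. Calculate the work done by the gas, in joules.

n = P₁V₁/(RT₁) = 208×52.4/(8.314×365) = 3.59 mol.
Polytropic n=1.29: T₂ = T₁(V₁/V₂)^(n−1) = 365×(0.546)^0.29 = 306 K; P₂ = P₁(V₁/V₂)^n = 95.4 kPa.
W = (P₁V₁−P₂V₂)/(n−1) = (208×52.4−95.4×95.9)/0.29 = 6040 J.

6040 J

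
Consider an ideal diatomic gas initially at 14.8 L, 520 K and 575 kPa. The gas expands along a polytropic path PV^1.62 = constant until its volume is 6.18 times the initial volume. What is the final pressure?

30.1 kPa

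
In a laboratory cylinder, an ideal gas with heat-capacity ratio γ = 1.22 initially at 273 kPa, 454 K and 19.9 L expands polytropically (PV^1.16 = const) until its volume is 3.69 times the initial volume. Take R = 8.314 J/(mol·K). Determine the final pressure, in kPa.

60.0 kPa

Polytropic n=1.16: T₂ = T₁(V₁/V₂)^(n−1) = 454×(0.271)^0.16 = 368 K; P₂ = P₁(V₁/V₂)^n = 60.0 kPa.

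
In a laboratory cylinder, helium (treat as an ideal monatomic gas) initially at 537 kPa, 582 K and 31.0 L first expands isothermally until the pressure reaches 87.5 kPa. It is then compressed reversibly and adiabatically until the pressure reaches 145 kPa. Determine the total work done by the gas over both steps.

24600 J

n = P₁V₁/(RT₁) = 537×31.0/(8.314×582) = 3.44 mol.
Step 1 — Isothermal: T stays 582 K; PV = const ⇒ V₂ = 190 L, P₂ = 87.5 kPa.
ΔU = 0 (ideal gas, T constant).
W = nRT ln(V₂/V₁) = 3.44×8.314×582×ln(6.14) = 30200 J.
Q = ΔU + W = 30200 J.
State after step 1: P = 87.5 kPa, V = 190 L, T = 582 K.
Step 2 — Adiabatic: T₂/T₁ = (P₂/P₁)^((γ−1)/γ) ⇒ T₂ = 582×(1.66)^0.400 = 712 K; V₂ = 141 L.
ΔU = nCvΔT = 3.44×12.5×(712−582) = 5590 J.
Q = 0 for an adiabatic process, so W = −ΔU = -5590 J.
Net over both steps: W = 24600 J, Q = 30200 J, ΔU = 5590 J.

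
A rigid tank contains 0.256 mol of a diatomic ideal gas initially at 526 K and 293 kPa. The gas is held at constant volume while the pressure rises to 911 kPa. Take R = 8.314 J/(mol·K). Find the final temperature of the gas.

V₁ = nRT₁/P₁ = 0.256×8.314×526/293 = 3.82 L.
Isochoric: V stays 3.82 L; P/T = const ⇒ T₂ = 1640 K, P₂ = 911 kPa.

1640 K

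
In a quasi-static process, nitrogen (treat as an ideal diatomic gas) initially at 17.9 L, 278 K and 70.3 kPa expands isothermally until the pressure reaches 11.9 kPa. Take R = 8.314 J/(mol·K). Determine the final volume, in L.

106 L

Isothermal: T stays 278 K; PV = const ⇒ V₂ = 106 L, P₂ = 11.9 kPa.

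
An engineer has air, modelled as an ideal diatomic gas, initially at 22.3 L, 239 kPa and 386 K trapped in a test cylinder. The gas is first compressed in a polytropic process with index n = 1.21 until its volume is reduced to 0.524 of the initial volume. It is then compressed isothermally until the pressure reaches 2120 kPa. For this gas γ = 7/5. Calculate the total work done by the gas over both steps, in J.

n = P₁V₁/(RT₁) = 239×22.3/(8.314×386) = 1.66 mol.
Step 1 — Polytropic n=1.21: T₂ = T₁(V₁/V₂)^(n−1) = 386×(1.91)^0.21 = 442 K; P₂ = P₁(V₁/V₂)^n = 522 kPa.
W = (P₁V₁−P₂V₂)/(n−1) = (239×22.3−522×11.7)/0.21 = -3690 J.
ΔU = nCvΔT = 1.66×20.8×(442−386) = 1940 J.
Q = ΔU + W = -1750 J.
State after step 1: P = 522 kPa, V = 11.7 L, T = 442 K.
Step 2 — Isothermal: T stays 442 K; PV = const ⇒ V₂ = 2.88 L, P₂ = 2120 kPa.
ΔU = 0 (ideal gas, T constant).
W = nRT ln(V₂/V₁) = 1.66×8.314×442×ln(0.246) = -8550 J.
Q = ΔU + W = -8550 J.
Net over both steps: W = -12200 J, Q = -10300 J, ΔU = 1940 J.

-12200 J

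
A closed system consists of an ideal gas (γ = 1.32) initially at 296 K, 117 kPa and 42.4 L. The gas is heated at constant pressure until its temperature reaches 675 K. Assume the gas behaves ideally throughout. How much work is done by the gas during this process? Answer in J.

6350 J

n = P₁V₁/(RT₁) = 117×42.4/(8.314×296) = 2.02 mol.
Isobaric: P stays 117 kPa; V/T = const ⇒ T₂ = 675 K, V₂ = 96.7 L.
W = PΔV = 117×(96.7−42.4) kPa·L = 6350 J.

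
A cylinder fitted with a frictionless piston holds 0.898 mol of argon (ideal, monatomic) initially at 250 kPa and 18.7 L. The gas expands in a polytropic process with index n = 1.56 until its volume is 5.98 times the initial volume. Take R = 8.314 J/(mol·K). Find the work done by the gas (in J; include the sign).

5280 J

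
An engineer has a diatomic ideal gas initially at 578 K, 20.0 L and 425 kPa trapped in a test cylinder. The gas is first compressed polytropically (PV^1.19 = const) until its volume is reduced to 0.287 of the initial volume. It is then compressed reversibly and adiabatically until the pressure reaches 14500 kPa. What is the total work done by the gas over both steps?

n = P₁V₁/(RT₁) = 425×20.0/(8.314×578) = 1.77 mol.
Step 1 — Polytropic n=1.19: T₂ = T₁(V₁/V₂)^(n−1) = 578×(3.48)^0.19 = 733 K; P₂ = P₁(V₁/V₂)^n = 1880 kPa.
W = (P₁V₁−P₂V₂)/(n−1) = (425×20.0−1880×5.74)/0.19 = -12000 J.
ΔU = nCvΔT = 1.77×20.8×(733−578) = 5690 J.
Q = ΔU + W = -6290 J.
State after step 1: P = 1880 kPa, V = 5.74 L, T = 733 K.
Step 2 — Adiabatic: T₂/T₁ = (P₂/P₁)^((γ−1)/γ) ⇒ T₂ = 733×(7.72)^0.286 = 1310 K; V₂ = 1.33 L.
ΔU = nCvΔT = 1.77×20.8×(1310−733) = 21400 J.
Q = 0 for an adiabatic process, so W = −ΔU = -21400 J.
Net over both steps: W = -33300 J, Q = -6290 J, ΔU = 27100 J.

-33300 J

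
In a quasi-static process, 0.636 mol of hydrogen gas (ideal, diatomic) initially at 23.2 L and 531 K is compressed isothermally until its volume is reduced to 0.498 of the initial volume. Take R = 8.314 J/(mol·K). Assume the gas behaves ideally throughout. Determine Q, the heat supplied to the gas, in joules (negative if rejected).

P₁ = nRT₁/V₁ = 0.636×8.314×531/23.2 = 121 kPa.
Isothermal: T stays 531 K; PV = const ⇒ V₂ = 11.6 L, P₂ = 243 kPa.
ΔU = 0 (ideal gas, T constant).
W = nRT ln(V₂/V₁) = 0.636×8.314×531×ln(0.498) = -1960 J.
Q = ΔU + W = -1960 J.

-1960 J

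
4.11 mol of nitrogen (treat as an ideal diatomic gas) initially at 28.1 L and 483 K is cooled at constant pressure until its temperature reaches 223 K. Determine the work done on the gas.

P₁ = nRT₁/V₁ = 4.11×8.314×483/28.1 = 587 kPa.
Isobaric: P stays 587 kPa; V/T = const ⇒ T₂ = 223 K, V₂ = 13.0 L.
W = PΔV = 587×(13.0−28.1) kPa·L = -8880 J.
Work done on the gas = −W_by = 8880 J.

8880 J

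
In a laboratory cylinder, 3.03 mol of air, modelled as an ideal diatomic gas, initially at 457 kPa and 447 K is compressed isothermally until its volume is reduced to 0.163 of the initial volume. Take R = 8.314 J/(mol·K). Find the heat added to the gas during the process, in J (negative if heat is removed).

-20400 J

V₁ = nRT₁/P₁ = 3.03×8.314×447/457 = 24.6 L.
Isothermal: T stays 447 K; PV = const ⇒ V₂ = 4.02 L, P₂ = 2800 kPa.
ΔU = 0 (ideal gas, T constant).
W = nRT ln(V₂/V₁) = 3.03×8.314×447×ln(0.163) = -20400 J.
Q = ΔU + W = -20400 J.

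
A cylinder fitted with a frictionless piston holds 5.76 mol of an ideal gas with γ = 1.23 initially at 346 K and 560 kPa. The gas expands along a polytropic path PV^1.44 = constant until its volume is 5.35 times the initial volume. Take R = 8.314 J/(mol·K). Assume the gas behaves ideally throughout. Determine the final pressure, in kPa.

50.0 kPa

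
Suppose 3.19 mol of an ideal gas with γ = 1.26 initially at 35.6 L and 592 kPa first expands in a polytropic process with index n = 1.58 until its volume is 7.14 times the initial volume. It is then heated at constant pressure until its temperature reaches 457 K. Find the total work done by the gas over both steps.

30100 J

T₁ = P₁V₁/(nR) = 592×35.6/(3.19×8.314) = 795 K.
Step 1 — Polytropic n=1.58: T₂ = T₁(V₁/V₂)^(n−1) = 795×(0.140)^0.58 = 254 K; P₂ = P₁(V₁/V₂)^n = 26.5 kPa.
W = (P₁V₁−P₂V₂)/(n−1) = (592×35.6−26.5×254)/0.58 = 24700 J.
ΔU = nCvΔT = 3.19×32.0×(254−795) = -55100 J.
Q = ΔU + W = -30400 J.
State after step 1: P = 26.5 kPa, V = 254 L, T = 254 K.
Step 2 — Isobaric: P stays 26.5 kPa; V/T = const ⇒ T₂ = 457 K, V₂ = 457 L.
W = PΔV = 26.5×(457−254) kPa·L = 5380 J.
ΔU = nCvΔT = 3.19×32.0×(457−254) = 20700 J.
Q = ΔU + W = nCpΔT = 26100 J.
Net over both steps: W = 30100 J, Q = -4340 J, ΔU = -34400 J.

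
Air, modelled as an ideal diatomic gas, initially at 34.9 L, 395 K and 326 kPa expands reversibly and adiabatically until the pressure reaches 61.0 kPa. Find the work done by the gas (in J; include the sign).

10800 J

n = P₁V₁/(RT₁) = 326×34.9/(8.314×395) = 3.46 mol.
Adiabatic: T₂/T₁ = (P₂/P₁)^((γ−1)/γ) ⇒ T₂ = 395×(0.187)^0.286 = 245 K; V₂ = 116 L.
ΔU = nCvΔT = 3.46×20.8×(245−395) = -10800 J.
Q = 0 for an adiabatic process, so W = −ΔU = 10800 J.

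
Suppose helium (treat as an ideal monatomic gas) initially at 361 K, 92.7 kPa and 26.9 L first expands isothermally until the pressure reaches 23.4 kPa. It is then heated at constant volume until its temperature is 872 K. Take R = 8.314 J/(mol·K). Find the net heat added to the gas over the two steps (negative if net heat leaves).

n = P₁V₁/(RT₁) = 92.7×26.9/(8.314×361) = 0.831 mol.
Step 1 — Isothermal: T stays 361 K; PV = const ⇒ V₂ = 107 L, P₂ = 23.4 kPa.
ΔU = 0 (ideal gas, T constant).
W = nRT ln(V₂/V₁) = 0.831×8.314×361×ln(3.96) = 3430 J.
Q = ΔU + W = 3430 J.
State after step 1: P = 23.4 kPa, V = 107 L, T = 361 K.
Step 2 — Isochoric: V stays 107 L; P/T = const ⇒ T₂ = 872 K, P₂ = 56.5 kPa.
W = 0 (no volume change).
ΔU = nCvΔT = 0.831×12.5×(872−361) = 5290 J.
Q = ΔU = 5290 J.
Net over both steps: W = 3430 J, Q = 8730 J, ΔU = 5290 J.

8730 J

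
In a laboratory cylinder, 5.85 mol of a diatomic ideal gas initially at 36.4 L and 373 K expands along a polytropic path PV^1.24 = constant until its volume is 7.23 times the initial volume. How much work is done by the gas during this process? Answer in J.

P₁ = nRT₁/V₁ = 5.85×8.314×373/36.4 = 498 kPa.
Polytropic n=1.24: T₂ = T₁(V₁/V₂)^(n−1) = 373×(0.138)^0.24 = 232 K; P₂ = P₁(V₁/V₂)^n = 42.9 kPa.
W = (P₁V₁−P₂V₂)/(n−1) = (498×36.4−42.9×263)/0.24 = 28600 J.

28600 J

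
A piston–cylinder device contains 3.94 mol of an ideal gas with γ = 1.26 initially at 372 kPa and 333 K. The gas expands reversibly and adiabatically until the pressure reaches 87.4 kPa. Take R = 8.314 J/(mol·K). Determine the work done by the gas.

10800 J

V₁ = nRT₁/P₁ = 3.94×8.314×333/372 = 29.3 L.
Adiabatic: T₂/T₁ = (P₂/P₁)^((γ−1)/γ) ⇒ T₂ = 333×(0.235)^0.206 = 247 K; V₂ = 92.6 L.
ΔU = nCvΔT = 3.94×32.0×(247−333) = -10800 J.
Q = 0 for an adiabatic process, so W = −ΔU = 10800 J.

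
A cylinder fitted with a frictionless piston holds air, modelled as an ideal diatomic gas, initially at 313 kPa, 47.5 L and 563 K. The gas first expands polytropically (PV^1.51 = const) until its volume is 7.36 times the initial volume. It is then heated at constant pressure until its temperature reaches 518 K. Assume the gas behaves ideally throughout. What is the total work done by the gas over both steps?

n = P₁V₁/(RT₁) = 313×47.5/(8.314×563) = 3.18 mol.
Step 1 — Polytropic n=1.51: T₂ = T₁(V₁/V₂)^(n−1) = 563×(0.136)^0.51 = 203 K; P₂ = P₁(V₁/V₂)^n = 15.4 kPa.
W = (P₁V₁−P₂V₂)/(n−1) = (313×47.5−15.4×350)/0.51 = 18600 J.
ΔU = nCvΔT = 3.18×20.8×(203−563) = -23700 J.
Q = ΔU + W = -5120 J.
State after step 1: P = 15.4 kPa, V = 350 L, T = 203 K.
Step 2 — Isobaric: P stays 15.4 kPa; V/T = const ⇒ T₂ = 518 K, V₂ = 890 L.
W = PΔV = 15.4×(890−350) kPa·L = 8310 J.
ΔU = nCvΔT = 3.18×20.8×(518−203) = 20800 J.
Q = ΔU + W = nCpΔT = 29100 J.
Net over both steps: W = 26900 J, Q = 24000 J, ΔU = -2970 J.

26900 J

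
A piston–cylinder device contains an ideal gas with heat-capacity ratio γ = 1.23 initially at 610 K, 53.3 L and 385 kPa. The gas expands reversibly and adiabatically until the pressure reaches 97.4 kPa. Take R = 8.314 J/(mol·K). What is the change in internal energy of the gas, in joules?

-20200 J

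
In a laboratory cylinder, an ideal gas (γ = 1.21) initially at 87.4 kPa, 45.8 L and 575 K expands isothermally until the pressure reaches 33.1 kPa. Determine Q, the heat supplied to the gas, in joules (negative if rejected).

n = P₁V₁/(RT₁) = 87.4×45.8/(8.314×575) = 0.837 mol.
Isothermal: T stays 575 K; PV = const ⇒ V₂ = 121 L, P₂ = 33.1 kPa.
ΔU = 0 (ideal gas, T constant).
W = nRT ln(V₂/V₁) = 0.837×8.314×575×ln(2.64) = 3890 J.
Q = ΔU + W = 3890 J.

3890 J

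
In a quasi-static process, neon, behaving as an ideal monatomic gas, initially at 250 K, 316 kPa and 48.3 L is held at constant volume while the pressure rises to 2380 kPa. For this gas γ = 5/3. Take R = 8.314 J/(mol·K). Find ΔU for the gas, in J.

150000 J

n = P₁V₁/(RT₁) = 316×48.3/(8.314×250) = 7.34 mol.
Isochoric: V stays 48.3 L; P/T = const ⇒ T₂ = 1880 K, P₂ = 2380 kPa.
For an ideal gas ΔU = nCvΔT with Cv = (3/2)R = 12.5 J/(mol·K).
ΔU = 7.34×12.5×(1880−250) = 150000 J.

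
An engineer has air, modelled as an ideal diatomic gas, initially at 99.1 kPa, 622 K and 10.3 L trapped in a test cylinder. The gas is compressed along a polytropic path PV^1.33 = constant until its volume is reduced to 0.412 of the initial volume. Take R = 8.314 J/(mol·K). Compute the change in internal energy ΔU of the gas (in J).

867 J

n = P₁V₁/(RT₁) = 99.1×10.3/(8.314×622) = 0.197 mol.
Polytropic n=1.33: T₂ = T₁(V₁/V₂)^(n−1) = 622×(2.43)^0.33 = 833 K; P₂ = P₁(V₁/V₂)^n = 322 kPa.
For an ideal gas ΔU = nCvΔT with Cv = (5/2)R = 20.8 J/(mol·K).
ΔU = 0.197×20.8×(833−622) = 867 J.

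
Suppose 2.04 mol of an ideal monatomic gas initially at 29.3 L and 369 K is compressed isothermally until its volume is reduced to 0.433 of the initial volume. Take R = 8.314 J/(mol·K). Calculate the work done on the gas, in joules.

5240 J

P₁ = nRT₁/V₁ = 2.04×8.314×369/29.3 = 214 kPa.
Isothermal: T stays 369 K; PV = const ⇒ V₂ = 12.7 L, P₂ = 493 kPa.
W = nRT ln(V₂/V₁) = 2.04×8.314×369×ln(0.433) = -5240 J.
Work done on the gas = −W_by = 5240 J.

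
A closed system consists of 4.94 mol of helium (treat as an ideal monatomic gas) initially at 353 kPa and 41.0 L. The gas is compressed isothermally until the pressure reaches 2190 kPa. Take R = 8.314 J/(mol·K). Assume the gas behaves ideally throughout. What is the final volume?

T₁ = P₁V₁/(nR) = 353×41.0/(4.94×8.314) = 352 K.
Isothermal: T stays 352 K; PV = const ⇒ V₂ = 6.61 L, P₂ = 2190 kPa.

6.61 L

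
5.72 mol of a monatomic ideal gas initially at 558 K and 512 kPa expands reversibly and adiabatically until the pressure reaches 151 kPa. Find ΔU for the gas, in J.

V₁ = nRT₁/P₁ = 5.72×8.314×558/512 = 51.8 L.
Adiabatic: T₂/T₁ = (P₂/P₁)^((γ−1)/γ) ⇒ T₂ = 558×(0.295)^0.400 = 342 K; V₂ = 108 L.
For an ideal gas ΔU = nCvΔT with Cv = (3/2)R = 12.5 J/(mol·K).
ΔU = 5.72×12.5×(342−558) = -15400 J.

-15400 J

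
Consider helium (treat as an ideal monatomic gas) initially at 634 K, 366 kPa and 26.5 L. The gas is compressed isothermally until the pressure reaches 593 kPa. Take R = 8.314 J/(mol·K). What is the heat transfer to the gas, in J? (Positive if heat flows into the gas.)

-4680 J

n = P₁V₁/(RT₁) = 366×26.5/(8.314×634) = 1.84 mol.
Isothermal: T stays 634 K; PV = const ⇒ V₂ = 16.4 L, P₂ = 593 kPa.
ΔU = 0 (ideal gas, T constant).
W = nRT ln(V₂/V₁) = 1.84×8.314×634×ln(0.617) = -4680 J.
Q = ΔU + W = -4680 J.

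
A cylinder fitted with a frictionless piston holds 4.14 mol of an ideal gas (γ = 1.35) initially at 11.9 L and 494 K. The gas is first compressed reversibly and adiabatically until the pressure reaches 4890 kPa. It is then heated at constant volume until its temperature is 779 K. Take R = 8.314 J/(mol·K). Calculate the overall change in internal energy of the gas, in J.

28000 J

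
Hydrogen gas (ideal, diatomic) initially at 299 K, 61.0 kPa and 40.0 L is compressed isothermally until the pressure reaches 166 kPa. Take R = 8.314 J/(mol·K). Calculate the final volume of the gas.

14.7 L

Isothermal: T stays 299 K; PV = const ⇒ V₂ = 14.7 L, P₂ = 166 kPa.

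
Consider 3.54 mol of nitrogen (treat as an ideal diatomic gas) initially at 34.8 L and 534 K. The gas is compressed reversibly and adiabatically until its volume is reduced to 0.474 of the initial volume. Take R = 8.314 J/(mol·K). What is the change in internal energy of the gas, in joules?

13700 J

P₁ = nRT₁/V₁ = 3.54×8.314×534/34.8 = 452 kPa.
Adiabatic: TV^(γ−1) = const ⇒ T₂ = 534×(2.11)^0.400 = 720 K; PV^γ = const ⇒ P₂ = 1280 kPa.
For an ideal gas ΔU = nCvΔT with Cv = (5/2)R = 20.8 J/(mol·K).
ΔU = 3.54×20.8×(720−534) = 13700 J.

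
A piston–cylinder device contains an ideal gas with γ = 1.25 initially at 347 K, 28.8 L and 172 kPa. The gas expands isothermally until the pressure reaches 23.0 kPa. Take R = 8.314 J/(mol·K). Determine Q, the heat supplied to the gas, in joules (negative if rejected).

n = P₁V₁/(RT₁) = 172×28.8/(8.314×347) = 1.72 mol.
Isothermal: T stays 347 K; PV = const ⇒ V₂ = 215 L, P₂ = 23.0 kPa.
ΔU = 0 (ideal gas, T constant).
W = nRT ln(V₂/V₁) = 1.72×8.314×347×ln(7.48) = 9970 J.
Q = ΔU + W = 9970 J.

9970 J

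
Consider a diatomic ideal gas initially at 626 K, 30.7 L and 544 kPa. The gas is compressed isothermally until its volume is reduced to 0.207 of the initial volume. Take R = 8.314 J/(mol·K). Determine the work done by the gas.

n = P₁V₁/(RT₁) = 544×30.7/(8.314×626) = 3.21 mol.
Isothermal: T stays 626 K; PV = const ⇒ V₂ = 6.35 L, P₂ = 2630 kPa.
W = nRT ln(V₂/V₁) = 3.21×8.314×626×ln(0.207) = -26300 J.

-26300 J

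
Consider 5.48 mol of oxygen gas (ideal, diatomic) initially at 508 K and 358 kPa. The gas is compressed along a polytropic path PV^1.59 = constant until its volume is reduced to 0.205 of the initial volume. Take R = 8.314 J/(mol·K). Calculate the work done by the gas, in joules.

-60700 J

V₁ = nRT₁/P₁ = 5.48×8.314×508/358 = 64.7 L.
Polytropic n=1.59: T₂ = T₁(V₁/V₂)^(n−1) = 508×(4.88)^0.59 = 1290 K; P₂ = P₁(V₁/V₂)^n = 4450 kPa.
W = (P₁V₁−P₂V₂)/(n−1) = (358×64.7−4450×13.3)/0.59 = -60700 J.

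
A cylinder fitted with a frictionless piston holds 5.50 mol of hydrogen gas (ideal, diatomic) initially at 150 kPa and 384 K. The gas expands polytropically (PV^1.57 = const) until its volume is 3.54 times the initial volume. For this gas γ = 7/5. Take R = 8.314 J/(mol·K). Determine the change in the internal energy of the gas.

V₁ = nRT₁/P₁ = 5.50×8.314×384/150 = 117 L.
Polytropic n=1.57: T₂ = T₁(V₁/V₂)^(n−1) = 384×(0.282)^0.57 = 187 K; P₂ = P₁(V₁/V₂)^n = 20.6 kPa.
For an ideal gas ΔU = nCvΔT with Cv = (5/2)R = 20.8 J/(mol·K).
ΔU = 5.50×20.8×(187−384) = -22500 J.

-22500 J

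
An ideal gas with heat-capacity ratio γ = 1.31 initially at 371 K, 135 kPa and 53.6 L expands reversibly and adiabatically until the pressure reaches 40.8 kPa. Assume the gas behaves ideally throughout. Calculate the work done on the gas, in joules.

-5760 J

n = P₁V₁/(RT₁) = 135×53.6/(8.314×371) = 2.35 mol.
Adiabatic: T₂/T₁ = (P₂/P₁)^((γ−1)/γ) ⇒ T₂ = 371×(0.302)^0.237 = 280 K; V₂ = 134 L.
ΔU = nCvΔT = 2.35×26.8×(280−371) = -5760 J.
Q = 0 for an adiabatic process, so W = −ΔU = 5760 J.
Work done on the gas = −W_by = -5760 J.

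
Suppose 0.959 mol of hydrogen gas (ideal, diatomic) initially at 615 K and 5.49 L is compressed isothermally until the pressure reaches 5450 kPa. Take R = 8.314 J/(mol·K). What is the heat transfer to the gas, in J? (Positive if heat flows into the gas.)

-8870 J

P₁ = nRT₁/V₁ = 0.959×8.314×615/5.49 = 893 kPa.
Isothermal: T stays 615 K; PV = const ⇒ V₂ = 0.900 L, P₂ = 5450 kPa.
ΔU = 0 (ideal gas, T constant).
W = nRT ln(V₂/V₁) = 0.959×8.314×615×ln(0.164) = -8870 J.
Q = ΔU + W = -8870 J.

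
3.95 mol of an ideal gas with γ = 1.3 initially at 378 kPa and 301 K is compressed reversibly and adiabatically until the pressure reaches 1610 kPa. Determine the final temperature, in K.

421 K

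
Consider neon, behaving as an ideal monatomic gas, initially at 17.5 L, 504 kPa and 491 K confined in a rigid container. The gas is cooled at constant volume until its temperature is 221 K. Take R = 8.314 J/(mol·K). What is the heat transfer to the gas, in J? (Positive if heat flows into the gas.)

-7280 J

n = P₁V₁/(RT₁) = 504×17.5/(8.314×491) = 2.16 mol.
Isochoric: V stays 17.5 L; P/T = const ⇒ T₂ = 221 K, P₂ = 227 kPa.
W = 0 (no volume change).
ΔU = nCvΔT = 2.16×12.5×(221−491) = -7280 J.
Q = ΔU = -7280 J.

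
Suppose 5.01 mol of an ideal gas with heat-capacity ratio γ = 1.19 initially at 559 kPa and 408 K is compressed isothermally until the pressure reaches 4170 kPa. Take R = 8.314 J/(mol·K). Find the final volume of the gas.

4.08 L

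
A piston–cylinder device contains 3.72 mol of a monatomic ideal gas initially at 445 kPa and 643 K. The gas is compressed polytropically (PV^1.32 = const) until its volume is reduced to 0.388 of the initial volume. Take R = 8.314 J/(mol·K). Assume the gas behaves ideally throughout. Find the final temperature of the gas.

V₁ = nRT₁/P₁ = 3.72×8.314×643/445 = 44.7 L.
Polytropic n=1.32: T₂ = T₁(V₁/V₂)^(n−1) = 643×(2.58)^0.32 = 871 K; P₂ = P₁(V₁/V₂)^n = 1550 kPa.

871 K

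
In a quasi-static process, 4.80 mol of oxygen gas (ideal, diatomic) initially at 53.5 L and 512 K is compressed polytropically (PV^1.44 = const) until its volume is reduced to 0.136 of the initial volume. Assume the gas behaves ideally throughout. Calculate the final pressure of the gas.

P₁ = nRT₁/V₁ = 4.80×8.314×512/53.5 = 382 kPa.
Polytropic n=1.44: T₂ = T₁(V₁/V₂)^(n−1) = 512×(7.35)^0.44 = 1230 K; P₂ = P₁(V₁/V₂)^n = 6760 kPa.

6760 kPa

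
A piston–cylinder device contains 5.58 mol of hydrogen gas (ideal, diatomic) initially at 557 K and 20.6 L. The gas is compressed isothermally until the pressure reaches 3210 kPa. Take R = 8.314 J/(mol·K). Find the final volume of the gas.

P₁ = nRT₁/V₁ = 5.58×8.314×557/20.6 = 1250 kPa.
Isothermal: T stays 557 K; PV = const ⇒ V₂ = 8.05 L, P₂ = 3210 kPa.

8.05 L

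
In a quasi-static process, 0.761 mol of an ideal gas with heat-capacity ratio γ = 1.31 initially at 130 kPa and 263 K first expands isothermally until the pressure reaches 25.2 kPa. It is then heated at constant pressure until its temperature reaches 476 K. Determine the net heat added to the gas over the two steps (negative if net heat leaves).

8420 J

V₁ = nRT₁/P₁ = 0.761×8.314×263/130 = 12.8 L.
Step 1 — Isothermal: T stays 263 K; PV = const ⇒ V₂ = 66.0 L, P₂ = 25.2 kPa.
ΔU = 0 (ideal gas, T constant).
W = nRT ln(V₂/V₁) = 0.761×8.314×263×ln(5.16) = 2730 J.
Q = ΔU + W = 2730 J.
State after step 1: P = 25.2 kPa, V = 66.0 L, T = 263 K.
Step 2 — Isobaric: P stays 25.2 kPa; V/T = const ⇒ T₂ = 476 K, V₂ = 120 L.
W = PΔV = 25.2×(120−66.0) kPa·L = 1350 J.
ΔU = nCvΔT = 0.761×26.8×(476−263) = 4350 J.
Q = ΔU + W = nCpΔT = 5690 J.
Net over both steps: W = 4080 J, Q = 8420 J, ΔU = 4350 J.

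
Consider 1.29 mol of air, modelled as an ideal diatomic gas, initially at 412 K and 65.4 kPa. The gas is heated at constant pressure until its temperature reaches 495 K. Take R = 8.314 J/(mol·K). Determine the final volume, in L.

81.2 L

V₁ = nRT₁/P₁ = 1.29×8.314×412/65.4 = 67.6 L.
Isobaric: P stays 65.4 kPa; V/T = const ⇒ T₂ = 495 K, V₂ = 81.2 L.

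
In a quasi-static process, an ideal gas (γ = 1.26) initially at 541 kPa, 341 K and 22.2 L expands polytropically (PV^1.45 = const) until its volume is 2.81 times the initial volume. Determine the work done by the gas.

n = P₁V₁/(RT₁) = 541×22.2/(8.314×341) = 4.24 mol.
Polytropic n=1.45: T₂ = T₁(V₁/V₂)^(n−1) = 341×(0.356)^0.45 = 214 K; P₂ = P₁(V₁/V₂)^n = 121 kPa.
W = (P₁V₁−P₂V₂)/(n−1) = (541×22.2−121×62.4)/0.45 = 9920 J.

9920 J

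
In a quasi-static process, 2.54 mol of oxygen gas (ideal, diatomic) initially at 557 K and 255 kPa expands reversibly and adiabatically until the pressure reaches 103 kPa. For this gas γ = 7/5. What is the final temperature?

V₁ = nRT₁/P₁ = 2.54×8.314×557/255 = 46.1 L.
Adiabatic: T₂/T₁ = (P₂/P₁)^((γ−1)/γ) ⇒ T₂ = 557×(0.404)^0.286 = 430 K; V₂ = 88.1 L.

430 K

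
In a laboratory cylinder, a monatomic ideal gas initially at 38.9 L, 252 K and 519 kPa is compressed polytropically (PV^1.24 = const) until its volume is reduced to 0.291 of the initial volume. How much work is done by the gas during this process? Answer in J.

-29000 J

n = P₁V₁/(RT₁) = 519×38.9/(8.314×252) = 9.64 mol.
Polytropic n=1.24: T₂ = T₁(V₁/V₂)^(n−1) = 252×(3.44)^0.24 = 339 K; P₂ = P₁(V₁/V₂)^n = 2400 kPa.
W = (P₁V₁−P₂V₂)/(n−1) = (519×38.9−2400×11.3)/0.24 = -29000 J.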